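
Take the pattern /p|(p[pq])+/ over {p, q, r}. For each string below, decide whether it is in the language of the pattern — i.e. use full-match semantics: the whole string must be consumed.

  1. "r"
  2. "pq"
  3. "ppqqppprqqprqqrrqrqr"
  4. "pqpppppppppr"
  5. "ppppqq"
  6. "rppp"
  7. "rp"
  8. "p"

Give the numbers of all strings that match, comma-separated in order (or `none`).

2, 8

1 → no match — must start with "p"
2 → match
3 → no match
4 → no match
5 → no match
6 → no match — must start with "p"
7 → no match — must start with "p"
8 → match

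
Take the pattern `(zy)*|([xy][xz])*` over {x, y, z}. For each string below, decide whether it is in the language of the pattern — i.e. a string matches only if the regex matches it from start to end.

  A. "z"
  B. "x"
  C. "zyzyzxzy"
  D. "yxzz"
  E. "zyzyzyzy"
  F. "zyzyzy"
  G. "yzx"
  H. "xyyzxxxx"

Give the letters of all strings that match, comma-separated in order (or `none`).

A. "z" → no match
B. "x" → no match
C. "zyzyzxzy" → no match
D. "yxzz" → no match
E. "zyzyzyzy" → match
F. "zyzyzy" → match
G. "yzx" → no match
H. "xyyzxxxx" → no match

E, F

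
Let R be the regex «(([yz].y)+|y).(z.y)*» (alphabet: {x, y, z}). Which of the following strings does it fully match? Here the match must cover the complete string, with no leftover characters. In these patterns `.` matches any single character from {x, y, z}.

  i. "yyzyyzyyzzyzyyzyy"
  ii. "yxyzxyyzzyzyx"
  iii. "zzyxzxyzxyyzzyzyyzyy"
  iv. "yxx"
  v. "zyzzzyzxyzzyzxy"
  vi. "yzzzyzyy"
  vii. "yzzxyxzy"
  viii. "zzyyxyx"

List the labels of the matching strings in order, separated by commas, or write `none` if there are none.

i, vi, viii

i → match
ii → no match
iii → no match
iv → no match
v → no match
vi → match
vii → no match
viii → match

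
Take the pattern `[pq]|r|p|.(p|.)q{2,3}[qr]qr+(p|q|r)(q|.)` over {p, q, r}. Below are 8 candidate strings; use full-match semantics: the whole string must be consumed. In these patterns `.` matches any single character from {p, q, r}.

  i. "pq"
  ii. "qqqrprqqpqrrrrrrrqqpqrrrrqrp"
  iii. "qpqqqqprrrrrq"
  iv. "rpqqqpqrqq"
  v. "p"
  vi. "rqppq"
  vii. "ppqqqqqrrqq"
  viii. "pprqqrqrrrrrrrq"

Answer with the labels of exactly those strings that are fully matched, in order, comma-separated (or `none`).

v, vii

i → no match
ii → no match
iii → no match
iv → no match
v → match
vi → no match
vii → match
viii → no match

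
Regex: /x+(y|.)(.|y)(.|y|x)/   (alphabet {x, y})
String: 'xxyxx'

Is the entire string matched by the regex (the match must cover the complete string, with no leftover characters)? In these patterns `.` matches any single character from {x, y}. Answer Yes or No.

Yes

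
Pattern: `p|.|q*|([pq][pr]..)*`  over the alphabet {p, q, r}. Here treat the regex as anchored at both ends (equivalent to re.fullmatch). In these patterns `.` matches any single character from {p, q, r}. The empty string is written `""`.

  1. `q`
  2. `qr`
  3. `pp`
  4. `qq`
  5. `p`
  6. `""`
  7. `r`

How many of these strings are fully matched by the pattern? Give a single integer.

5

1 → match
2 → no match
3 → no match
4 → match
5 → match
6 → match
7 → match
Total matched: 5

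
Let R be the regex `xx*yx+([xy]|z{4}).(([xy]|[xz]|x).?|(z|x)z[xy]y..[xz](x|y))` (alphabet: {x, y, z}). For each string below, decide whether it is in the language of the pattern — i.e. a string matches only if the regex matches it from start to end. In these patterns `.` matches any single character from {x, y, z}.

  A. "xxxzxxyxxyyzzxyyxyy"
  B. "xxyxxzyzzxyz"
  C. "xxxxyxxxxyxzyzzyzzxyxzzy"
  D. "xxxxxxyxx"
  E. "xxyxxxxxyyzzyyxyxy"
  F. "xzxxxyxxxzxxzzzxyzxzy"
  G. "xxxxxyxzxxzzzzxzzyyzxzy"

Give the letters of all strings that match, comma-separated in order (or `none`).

A → no match
B → no match
C → no match
D → no match
E → match
F → no match
G → no match

E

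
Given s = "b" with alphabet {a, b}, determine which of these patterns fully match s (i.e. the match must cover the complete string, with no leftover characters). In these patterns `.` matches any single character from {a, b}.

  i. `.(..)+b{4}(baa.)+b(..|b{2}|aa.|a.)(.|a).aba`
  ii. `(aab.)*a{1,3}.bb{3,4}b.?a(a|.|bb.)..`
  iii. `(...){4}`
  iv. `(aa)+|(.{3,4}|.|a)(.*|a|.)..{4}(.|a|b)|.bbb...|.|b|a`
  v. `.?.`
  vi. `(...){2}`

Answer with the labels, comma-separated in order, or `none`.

iv, v

i → no match — must end with "aba"
ii → no match
iii → no match
iv → match
v → match
vi → no match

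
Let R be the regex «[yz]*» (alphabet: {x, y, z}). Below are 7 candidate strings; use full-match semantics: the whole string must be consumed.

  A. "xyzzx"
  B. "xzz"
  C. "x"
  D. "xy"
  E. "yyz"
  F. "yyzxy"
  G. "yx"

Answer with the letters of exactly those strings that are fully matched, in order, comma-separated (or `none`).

E

A → no match
B → no match
C → no match
D → no match
E → match
F → no match
G → no match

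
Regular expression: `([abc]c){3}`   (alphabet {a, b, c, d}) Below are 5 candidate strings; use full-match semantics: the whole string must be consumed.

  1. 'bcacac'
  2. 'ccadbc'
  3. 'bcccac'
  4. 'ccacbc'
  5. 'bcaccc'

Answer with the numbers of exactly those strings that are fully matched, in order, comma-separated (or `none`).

1, 3, 4, 5

1 → match
2 → no match
3 → match
4 → match
5 → match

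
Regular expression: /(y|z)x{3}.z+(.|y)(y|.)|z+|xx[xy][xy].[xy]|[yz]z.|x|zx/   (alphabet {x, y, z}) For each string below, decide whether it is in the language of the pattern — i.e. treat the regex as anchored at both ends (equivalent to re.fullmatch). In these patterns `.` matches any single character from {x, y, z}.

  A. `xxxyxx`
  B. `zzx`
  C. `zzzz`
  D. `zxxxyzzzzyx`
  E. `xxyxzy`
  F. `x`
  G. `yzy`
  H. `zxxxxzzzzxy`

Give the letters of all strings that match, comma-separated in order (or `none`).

A. `xxxyxx` → match
B. `zzx` → match
C. `zzzz` → match
D. `zxxxyzzzzyx` → match
E. `xxyxzy` → match
F. `x` → match
G. `yzy` → match
H. `zxxxxzzzzxy` → match

A, B, C, D, E, F, G, H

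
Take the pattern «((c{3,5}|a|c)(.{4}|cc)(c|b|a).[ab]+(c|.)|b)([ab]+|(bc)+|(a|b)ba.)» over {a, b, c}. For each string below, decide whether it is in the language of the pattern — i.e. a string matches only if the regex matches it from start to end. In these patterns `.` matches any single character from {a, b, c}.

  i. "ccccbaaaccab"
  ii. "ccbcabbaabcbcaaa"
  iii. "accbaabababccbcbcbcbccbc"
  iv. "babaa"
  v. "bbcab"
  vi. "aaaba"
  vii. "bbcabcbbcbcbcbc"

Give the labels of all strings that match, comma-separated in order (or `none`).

i. "ccccbaaaccab" → no match
ii → no match
iii → no match
iv. "babaa" → match
v. "bbcab" → no match
vi. "aaaba" → no match
vii → no match

iv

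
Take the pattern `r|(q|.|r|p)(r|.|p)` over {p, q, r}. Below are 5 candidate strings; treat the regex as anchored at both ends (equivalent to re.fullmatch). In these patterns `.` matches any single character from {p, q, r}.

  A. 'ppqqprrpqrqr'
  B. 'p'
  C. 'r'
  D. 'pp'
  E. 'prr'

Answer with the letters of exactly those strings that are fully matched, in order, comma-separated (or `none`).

C, D

A. 'ppqqprrpqrqr' → no match
B. 'p' → no match
C. 'r' → match
D. 'pp' → match
E. 'prr' → no match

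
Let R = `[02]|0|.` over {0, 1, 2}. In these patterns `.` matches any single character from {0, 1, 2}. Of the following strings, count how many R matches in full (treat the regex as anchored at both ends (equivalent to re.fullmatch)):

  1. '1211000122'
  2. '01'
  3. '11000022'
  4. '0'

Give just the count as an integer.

1 → no match
2 → no match
3 → no match
4 → match
Total matched: 1

1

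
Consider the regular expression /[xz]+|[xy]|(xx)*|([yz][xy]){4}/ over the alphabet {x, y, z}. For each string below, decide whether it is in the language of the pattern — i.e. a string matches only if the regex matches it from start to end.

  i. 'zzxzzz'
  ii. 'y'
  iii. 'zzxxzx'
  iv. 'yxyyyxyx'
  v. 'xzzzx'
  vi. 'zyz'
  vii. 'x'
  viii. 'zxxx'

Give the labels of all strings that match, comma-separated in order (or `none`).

i, ii, iii, iv, v, vii, viii

i → match
ii → match
iii → match
iv → match
v → match
vi → no match
vii → match
viii → match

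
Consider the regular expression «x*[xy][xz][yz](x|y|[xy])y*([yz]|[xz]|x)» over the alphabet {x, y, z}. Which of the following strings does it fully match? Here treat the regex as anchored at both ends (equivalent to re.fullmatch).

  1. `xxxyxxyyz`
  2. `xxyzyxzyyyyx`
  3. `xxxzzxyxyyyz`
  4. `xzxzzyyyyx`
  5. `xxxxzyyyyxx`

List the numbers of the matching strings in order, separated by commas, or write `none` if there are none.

none

1 → no match
2 → no match
3 → no match
4 → no match
5 → no match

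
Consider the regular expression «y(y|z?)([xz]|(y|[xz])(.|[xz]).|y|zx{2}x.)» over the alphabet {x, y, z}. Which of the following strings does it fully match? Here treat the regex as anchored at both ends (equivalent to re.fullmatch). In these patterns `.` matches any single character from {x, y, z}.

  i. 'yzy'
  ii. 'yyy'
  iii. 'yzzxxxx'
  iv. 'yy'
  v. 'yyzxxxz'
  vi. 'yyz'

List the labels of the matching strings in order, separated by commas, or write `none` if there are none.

i. 'yzy' → match
ii. 'yyy' → match
iii. 'yzzxxxx' → match
iv. 'yy' → match
v. 'yyzxxxz' → match
vi. 'yyz' → match

i, ii, iii, iv, v, vi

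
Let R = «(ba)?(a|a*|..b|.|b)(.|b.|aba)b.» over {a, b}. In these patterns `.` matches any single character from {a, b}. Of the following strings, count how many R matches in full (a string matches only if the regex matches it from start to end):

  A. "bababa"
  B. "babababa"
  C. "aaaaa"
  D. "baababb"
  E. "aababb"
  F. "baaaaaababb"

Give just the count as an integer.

A. "bababa" → match
B. "babababa" → match
C. "aaaaa" → no match
D. "baababb" → match
E. "aababb" → match
F. "baaaaaababb" → match
Total matched: 5

5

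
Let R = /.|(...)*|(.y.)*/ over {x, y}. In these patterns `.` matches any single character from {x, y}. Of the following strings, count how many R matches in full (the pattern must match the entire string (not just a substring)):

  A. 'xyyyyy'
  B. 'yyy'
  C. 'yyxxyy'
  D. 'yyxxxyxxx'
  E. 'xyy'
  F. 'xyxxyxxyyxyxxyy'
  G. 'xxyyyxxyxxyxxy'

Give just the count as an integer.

A. 'xyyyyy' → match
B. 'yyy' → match
C. 'yyxxyy' → match
D. 'yyxxxyxxx' → match
E. 'xyy' → match
F → match
G → no match
Total matched: 6

6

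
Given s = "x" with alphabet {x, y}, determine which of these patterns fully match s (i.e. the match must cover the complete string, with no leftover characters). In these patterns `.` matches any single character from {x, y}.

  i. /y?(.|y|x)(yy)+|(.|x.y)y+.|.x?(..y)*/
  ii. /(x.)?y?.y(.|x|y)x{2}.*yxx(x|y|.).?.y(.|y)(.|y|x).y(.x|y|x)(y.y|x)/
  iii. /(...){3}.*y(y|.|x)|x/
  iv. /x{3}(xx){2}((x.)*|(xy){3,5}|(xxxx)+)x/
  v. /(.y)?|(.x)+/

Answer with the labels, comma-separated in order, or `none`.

i → match
ii → no match
iii → match
iv → no match
v → no match

i, iii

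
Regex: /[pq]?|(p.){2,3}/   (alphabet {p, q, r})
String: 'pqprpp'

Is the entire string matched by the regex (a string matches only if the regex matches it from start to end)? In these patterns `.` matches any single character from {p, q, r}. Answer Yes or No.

Yes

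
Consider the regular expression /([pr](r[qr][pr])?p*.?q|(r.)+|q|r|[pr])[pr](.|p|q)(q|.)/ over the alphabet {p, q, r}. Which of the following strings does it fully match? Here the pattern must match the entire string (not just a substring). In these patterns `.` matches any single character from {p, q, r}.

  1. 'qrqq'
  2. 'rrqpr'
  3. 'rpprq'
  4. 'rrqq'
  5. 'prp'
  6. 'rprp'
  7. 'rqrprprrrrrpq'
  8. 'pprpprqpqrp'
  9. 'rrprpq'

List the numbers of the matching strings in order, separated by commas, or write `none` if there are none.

1, 3, 4, 6, 7

1. 'qrqq' → match
2. 'rrqpr' → no match
3. 'rpprq' → match
4. 'rrqq' → match
5. 'prp' → no match
6. 'rprp' → match
7 → match
8. 'pprpprqpqrp' → no match
9. 'rrprpq' → no match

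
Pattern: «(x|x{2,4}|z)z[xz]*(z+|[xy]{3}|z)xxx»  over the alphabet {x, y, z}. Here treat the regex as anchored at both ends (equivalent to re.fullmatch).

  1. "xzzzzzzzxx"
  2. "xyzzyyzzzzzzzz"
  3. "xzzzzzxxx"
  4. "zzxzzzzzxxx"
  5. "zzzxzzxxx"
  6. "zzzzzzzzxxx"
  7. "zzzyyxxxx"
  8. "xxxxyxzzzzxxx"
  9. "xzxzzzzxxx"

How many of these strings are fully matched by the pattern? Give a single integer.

6

1. "xzzzzzzzxx" → no match — must end with "xxx"
2 → no match — must end with "xxx"
3. "xzzzzzxxx" → match
4. "zzxzzzzzxxx" → match
5. "zzzxzzxxx" → match
6. "zzzzzzzzxxx" → match
7. "zzzyyxxxx" → match
8 → no match
9. "xzxzzzzxxx" → match
Total matched: 6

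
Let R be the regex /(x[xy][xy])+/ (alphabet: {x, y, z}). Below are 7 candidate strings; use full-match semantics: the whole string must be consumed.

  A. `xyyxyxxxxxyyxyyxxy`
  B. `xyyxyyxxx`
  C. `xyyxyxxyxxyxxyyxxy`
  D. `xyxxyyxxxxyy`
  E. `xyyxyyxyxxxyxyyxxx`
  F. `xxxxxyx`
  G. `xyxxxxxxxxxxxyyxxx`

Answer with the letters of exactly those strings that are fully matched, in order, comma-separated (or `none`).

A → match
B → match
C → match
D → match
E → match
F → no match
G → match

A, B, C, D, E, G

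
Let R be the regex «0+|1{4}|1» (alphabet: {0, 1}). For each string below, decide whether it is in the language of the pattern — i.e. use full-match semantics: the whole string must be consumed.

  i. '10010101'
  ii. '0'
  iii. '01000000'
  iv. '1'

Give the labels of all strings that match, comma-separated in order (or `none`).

i → no match
ii → match
iii → no match
iv → match

ii, iv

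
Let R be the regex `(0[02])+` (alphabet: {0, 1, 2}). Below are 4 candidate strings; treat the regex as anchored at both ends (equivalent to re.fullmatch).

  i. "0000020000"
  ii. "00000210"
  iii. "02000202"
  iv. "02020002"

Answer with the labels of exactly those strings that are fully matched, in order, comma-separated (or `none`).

i → match
ii → no match
iii → match
iv → match

i, iii, iv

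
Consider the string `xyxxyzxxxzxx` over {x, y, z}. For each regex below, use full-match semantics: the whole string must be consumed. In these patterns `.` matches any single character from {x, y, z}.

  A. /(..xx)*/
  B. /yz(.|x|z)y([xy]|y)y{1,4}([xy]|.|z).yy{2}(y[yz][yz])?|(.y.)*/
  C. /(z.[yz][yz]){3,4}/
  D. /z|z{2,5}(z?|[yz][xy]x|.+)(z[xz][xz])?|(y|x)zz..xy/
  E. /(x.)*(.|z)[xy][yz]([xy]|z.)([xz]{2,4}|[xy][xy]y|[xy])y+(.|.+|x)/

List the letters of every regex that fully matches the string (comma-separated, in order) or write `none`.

A → match
B → no match
C → no match — must start with `z`
D → no match
E → no match

A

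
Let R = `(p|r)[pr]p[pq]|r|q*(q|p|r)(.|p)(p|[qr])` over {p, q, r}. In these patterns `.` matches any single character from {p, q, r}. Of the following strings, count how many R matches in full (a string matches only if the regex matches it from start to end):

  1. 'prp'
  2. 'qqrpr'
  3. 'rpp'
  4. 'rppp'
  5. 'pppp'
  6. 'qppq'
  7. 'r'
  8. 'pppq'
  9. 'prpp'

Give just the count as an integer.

1. 'prp' → match
2. 'qqrpr' → match
3. 'rpp' → match
4. 'rppp' → match
5. 'pppp' → match
6. 'qppq' → match
7. 'r' → match
8. 'pppq' → match
9. 'prpp' → match
Total matched: 9

9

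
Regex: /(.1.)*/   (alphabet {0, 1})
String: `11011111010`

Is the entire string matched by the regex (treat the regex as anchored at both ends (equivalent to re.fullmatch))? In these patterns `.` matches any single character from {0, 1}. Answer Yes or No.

No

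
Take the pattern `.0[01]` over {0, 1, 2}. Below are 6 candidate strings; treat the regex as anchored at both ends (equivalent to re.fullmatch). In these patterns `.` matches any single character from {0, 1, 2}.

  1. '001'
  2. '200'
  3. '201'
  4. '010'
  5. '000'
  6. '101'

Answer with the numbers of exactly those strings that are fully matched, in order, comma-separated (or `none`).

1 → match
2 → match
3 → match
4 → no match
5 → match
6 → match

1, 2, 3, 5, 6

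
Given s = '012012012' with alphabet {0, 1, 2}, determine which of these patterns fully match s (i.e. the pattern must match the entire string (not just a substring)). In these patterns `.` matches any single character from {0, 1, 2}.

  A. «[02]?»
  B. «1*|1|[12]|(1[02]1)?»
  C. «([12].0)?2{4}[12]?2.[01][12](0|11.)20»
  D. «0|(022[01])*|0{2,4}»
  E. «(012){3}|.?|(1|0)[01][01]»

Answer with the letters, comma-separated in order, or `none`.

A → no match
B → no match
C → no match — must end with '20'
D → no match
E → match

E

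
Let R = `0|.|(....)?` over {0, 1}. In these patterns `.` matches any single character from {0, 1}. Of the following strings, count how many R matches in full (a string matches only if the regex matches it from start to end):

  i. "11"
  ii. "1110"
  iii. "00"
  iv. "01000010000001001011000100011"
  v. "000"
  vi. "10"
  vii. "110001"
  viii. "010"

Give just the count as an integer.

1

i → no match
ii → match
iii → no match
iv → no match
v → no match
vi → no match
vii → no match
viii → no match
Total matched: 1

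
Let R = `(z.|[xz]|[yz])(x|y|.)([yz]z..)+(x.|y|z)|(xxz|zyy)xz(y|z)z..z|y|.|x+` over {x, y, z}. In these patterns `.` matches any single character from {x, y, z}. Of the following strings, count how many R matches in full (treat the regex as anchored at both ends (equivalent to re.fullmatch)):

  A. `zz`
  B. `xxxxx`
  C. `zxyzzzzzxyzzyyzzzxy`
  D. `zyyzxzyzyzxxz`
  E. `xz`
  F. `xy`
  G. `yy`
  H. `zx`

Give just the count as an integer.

A → no match
B → match
C → match
D → no match
E → no match
F → no match
G → no match
H → no match
Total matched: 2

2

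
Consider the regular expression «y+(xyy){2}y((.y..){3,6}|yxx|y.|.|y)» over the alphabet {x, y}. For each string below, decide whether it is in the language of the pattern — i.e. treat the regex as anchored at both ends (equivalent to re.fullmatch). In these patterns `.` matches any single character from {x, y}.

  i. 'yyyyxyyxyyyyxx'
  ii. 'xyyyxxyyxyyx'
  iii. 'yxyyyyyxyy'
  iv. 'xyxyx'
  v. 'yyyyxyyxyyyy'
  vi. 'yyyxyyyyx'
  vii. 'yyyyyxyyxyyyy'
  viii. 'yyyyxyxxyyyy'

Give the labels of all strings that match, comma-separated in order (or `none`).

i → match
ii. 'xyyyxxyyxyyx' → no match — must start with 'y'
iii. 'yxyyyyyxyy' → no match
iv. 'xyxyx' → no match — must start with 'y'
v. 'yyyyxyyxyyyy' → match
vi. 'yyyxyyyyx' → no match
vii → match
viii. 'yyyyxyxxyyyy' → no match

i, v, vii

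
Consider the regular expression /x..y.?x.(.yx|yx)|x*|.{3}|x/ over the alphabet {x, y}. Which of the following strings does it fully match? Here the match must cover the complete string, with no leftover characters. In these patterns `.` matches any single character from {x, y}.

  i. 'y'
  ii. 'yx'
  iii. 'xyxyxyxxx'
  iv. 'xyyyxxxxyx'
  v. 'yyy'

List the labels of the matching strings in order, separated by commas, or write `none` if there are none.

i → no match
ii → no match
iii → no match
iv → match
v → match

iv, v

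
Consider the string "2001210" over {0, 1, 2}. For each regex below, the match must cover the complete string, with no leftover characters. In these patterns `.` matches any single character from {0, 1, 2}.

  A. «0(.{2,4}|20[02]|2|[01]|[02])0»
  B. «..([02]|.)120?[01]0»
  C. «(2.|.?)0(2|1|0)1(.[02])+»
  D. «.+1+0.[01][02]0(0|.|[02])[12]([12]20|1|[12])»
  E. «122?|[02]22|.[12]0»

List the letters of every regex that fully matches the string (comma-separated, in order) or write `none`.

B

A → no match — must start with "0"
B → match
C → no match
D → no match
E → no match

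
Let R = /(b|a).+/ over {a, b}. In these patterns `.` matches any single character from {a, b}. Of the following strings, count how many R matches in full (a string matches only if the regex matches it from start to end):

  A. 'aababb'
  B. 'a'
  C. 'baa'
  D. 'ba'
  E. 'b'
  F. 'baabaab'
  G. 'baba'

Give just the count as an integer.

A → match
B → no match
C → match
D → match
E → no match
F → match
G → match
Total matched: 5

5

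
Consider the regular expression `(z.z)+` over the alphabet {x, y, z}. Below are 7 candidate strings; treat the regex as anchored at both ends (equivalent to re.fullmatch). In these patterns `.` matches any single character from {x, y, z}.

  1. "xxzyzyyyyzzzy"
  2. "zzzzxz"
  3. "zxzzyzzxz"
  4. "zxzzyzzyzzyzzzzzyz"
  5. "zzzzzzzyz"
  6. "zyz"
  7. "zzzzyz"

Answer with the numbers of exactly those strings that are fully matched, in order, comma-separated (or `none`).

2, 3, 4, 5, 6, 7

1 → no match — must start with "z"
2 → match
3 → match
4 → match
5 → match
6 → match
7 → match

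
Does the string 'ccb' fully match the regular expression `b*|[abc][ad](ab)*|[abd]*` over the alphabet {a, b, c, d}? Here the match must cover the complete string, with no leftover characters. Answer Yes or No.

No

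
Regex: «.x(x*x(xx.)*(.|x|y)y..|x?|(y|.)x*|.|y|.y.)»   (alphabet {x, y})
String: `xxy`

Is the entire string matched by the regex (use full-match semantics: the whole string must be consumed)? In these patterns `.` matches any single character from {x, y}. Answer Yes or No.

Yes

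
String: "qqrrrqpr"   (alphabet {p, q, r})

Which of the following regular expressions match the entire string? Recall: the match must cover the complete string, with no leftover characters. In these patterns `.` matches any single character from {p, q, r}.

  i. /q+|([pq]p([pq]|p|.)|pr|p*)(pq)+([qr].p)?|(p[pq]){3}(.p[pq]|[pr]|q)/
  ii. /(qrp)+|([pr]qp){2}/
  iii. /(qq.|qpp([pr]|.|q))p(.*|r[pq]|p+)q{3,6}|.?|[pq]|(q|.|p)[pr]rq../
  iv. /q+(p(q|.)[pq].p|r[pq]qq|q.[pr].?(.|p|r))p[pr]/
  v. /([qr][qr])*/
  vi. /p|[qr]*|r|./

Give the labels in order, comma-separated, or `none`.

iv

i → no match
ii → no match
iii → no match
iv → match
v → no match
vi → no match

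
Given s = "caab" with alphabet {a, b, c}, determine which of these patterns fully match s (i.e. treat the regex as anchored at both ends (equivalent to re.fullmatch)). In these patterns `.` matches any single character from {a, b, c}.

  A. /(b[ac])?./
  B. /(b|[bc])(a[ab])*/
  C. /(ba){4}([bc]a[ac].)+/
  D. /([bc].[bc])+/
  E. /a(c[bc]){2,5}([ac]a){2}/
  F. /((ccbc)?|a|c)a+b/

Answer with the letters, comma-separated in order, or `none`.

F

A → no match
B → no match
C → no match — must start with "ba"
D → no match
E → no match — must start with "ac"
F → match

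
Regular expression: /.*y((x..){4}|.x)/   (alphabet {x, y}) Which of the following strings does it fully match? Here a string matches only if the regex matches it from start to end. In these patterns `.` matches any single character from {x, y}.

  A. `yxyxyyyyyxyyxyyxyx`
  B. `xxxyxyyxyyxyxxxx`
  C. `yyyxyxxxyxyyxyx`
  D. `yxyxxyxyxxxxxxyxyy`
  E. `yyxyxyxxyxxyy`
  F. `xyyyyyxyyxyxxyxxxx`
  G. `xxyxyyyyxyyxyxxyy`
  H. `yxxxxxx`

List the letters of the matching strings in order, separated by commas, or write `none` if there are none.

B, C, D, F

A → no match
B → match
C → match
D → match
E → no match
F → match
G → no match
H → no match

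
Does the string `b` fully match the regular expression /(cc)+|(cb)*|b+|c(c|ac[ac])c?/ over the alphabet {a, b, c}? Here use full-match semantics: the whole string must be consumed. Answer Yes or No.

Yes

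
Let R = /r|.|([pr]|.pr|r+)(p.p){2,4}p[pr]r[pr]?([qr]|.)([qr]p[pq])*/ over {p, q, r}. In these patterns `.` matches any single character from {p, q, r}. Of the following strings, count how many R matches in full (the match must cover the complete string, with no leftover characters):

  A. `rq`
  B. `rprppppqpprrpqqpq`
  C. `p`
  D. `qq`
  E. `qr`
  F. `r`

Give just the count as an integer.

3

A. `rq` → no match
B → match
C. `p` → match
D. `qq` → no match
E. `qr` → no match
F. `r` → match
Total matched: 3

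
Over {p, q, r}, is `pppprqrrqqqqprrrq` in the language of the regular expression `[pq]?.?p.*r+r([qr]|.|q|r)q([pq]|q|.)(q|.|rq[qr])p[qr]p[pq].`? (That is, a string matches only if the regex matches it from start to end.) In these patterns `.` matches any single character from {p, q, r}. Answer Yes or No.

No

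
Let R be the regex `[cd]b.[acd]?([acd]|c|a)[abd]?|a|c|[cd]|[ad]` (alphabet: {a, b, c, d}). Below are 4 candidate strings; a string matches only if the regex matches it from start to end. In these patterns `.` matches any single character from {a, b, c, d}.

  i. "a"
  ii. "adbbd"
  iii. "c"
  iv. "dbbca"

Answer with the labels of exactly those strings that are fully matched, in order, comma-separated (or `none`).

i → match
ii → no match
iii → match
iv → match

i, iii, iv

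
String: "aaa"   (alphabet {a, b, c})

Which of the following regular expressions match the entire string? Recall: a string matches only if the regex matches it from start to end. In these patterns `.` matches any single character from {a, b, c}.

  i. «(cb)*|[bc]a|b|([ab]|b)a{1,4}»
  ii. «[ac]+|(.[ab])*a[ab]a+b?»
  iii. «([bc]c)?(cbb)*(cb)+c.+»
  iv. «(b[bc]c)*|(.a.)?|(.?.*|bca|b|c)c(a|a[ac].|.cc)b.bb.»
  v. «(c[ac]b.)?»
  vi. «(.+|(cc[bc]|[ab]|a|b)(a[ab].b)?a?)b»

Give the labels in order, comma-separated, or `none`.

i, ii, iv

i → match
ii → match
iii → no match
iv → match
v → no match
vi → no match — must end with "b"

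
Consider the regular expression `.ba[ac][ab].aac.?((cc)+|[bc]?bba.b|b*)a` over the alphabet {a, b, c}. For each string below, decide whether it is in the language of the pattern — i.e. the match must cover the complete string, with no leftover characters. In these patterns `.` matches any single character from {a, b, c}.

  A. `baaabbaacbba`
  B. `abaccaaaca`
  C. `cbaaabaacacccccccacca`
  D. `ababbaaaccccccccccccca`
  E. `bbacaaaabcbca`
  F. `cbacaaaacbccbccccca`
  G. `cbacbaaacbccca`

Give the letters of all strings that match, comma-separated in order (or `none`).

none

A → no match
B → no match
C → no match
D → no match
E → no match
F → no match
G → no match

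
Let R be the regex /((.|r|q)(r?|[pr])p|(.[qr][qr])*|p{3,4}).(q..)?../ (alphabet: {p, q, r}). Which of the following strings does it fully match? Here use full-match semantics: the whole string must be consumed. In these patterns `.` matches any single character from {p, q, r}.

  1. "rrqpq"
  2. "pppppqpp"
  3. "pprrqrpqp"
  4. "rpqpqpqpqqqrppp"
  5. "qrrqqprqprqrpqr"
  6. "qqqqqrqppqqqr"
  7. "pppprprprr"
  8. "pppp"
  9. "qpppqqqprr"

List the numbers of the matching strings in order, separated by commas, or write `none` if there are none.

1. "rrqpq" → no match
2. "pppppqpp" → no match
3. "pprrqrpqp" → no match
4 → no match
5 → no match
6 → no match
7. "pppprprprr" → no match
8. "pppp" → no match
9. "qpppqqqprr" → no match

none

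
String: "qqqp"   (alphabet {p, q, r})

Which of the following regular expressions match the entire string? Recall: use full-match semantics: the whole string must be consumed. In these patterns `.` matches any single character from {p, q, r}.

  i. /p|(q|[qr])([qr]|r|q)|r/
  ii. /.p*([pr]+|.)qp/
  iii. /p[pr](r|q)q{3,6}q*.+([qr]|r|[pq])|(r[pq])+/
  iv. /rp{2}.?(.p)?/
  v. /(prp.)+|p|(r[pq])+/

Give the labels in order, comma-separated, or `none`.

ii

i → no match
ii → match
iii → no match
iv → no match — must start with "rp"
v → no match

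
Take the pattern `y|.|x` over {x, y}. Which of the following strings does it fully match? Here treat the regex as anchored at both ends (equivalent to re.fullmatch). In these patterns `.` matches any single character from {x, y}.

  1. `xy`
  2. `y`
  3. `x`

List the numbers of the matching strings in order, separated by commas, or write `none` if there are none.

2, 3

1 → no match
2 → match
3 → match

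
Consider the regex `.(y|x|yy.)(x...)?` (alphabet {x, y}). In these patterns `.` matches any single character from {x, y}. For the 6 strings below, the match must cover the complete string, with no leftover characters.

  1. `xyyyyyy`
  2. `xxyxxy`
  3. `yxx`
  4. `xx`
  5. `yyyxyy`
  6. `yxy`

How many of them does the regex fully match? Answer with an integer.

1

1 → no match
2 → no match
3 → no match
4 → match
5 → no match
6 → no match
Total matched: 1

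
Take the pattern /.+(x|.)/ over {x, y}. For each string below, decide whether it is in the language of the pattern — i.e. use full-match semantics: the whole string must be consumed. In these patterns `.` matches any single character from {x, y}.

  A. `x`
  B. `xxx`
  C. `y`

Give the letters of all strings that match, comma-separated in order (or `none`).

A → no match
B → match
C → no match

B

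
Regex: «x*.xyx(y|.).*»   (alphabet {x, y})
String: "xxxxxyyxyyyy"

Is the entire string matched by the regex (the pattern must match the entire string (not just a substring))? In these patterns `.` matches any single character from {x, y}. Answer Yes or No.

No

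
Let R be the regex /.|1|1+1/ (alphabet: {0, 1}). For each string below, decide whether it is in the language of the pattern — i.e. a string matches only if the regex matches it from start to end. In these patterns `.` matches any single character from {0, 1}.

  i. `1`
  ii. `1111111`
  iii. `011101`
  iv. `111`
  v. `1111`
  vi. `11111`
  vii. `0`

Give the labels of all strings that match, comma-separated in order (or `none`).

i. `1` → match
ii. `1111111` → match
iii. `011101` → no match
iv. `111` → match
v. `1111` → match
vi. `11111` → match
vii. `0` → match

i, ii, iv, v, vi, vii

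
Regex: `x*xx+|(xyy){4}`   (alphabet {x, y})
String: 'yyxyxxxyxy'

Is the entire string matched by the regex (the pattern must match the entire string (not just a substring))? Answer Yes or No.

No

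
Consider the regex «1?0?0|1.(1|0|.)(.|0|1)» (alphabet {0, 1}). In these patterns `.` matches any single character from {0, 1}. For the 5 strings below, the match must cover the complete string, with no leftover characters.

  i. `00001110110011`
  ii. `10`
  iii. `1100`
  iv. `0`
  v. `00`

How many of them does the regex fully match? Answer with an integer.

i → no match
ii → match
iii → match
iv → match
v → match
Total matched: 4

4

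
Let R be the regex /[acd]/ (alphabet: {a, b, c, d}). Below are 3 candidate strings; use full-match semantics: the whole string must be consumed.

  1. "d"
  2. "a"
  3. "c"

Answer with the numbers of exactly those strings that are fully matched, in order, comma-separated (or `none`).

1 → match
2 → match
3 → match

1, 2, 3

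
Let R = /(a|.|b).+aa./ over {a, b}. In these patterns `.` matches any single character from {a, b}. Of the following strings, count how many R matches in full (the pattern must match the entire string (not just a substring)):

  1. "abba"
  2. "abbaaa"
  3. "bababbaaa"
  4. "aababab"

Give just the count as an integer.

1. "abba" → no match
2. "abbaaa" → match
3. "bababbaaa" → match
4. "aababab" → no match
Total matched: 2

2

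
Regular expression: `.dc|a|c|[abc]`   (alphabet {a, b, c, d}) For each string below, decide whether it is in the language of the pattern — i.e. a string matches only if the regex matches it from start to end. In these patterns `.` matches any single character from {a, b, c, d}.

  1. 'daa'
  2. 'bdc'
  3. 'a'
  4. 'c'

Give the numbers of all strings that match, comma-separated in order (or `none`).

1. 'daa' → no match
2. 'bdc' → match
3. 'a' → match
4. 'c' → match

2, 3, 4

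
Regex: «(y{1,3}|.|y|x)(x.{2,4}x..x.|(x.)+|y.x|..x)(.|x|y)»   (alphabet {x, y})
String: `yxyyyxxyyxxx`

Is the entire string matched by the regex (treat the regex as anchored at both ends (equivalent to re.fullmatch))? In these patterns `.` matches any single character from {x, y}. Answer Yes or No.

Yes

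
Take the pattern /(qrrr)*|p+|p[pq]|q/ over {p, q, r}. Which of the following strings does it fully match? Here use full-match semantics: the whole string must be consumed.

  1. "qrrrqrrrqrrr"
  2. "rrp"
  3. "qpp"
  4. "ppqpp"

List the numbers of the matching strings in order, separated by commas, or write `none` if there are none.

1 → match
2 → no match
3 → no match
4 → no match

1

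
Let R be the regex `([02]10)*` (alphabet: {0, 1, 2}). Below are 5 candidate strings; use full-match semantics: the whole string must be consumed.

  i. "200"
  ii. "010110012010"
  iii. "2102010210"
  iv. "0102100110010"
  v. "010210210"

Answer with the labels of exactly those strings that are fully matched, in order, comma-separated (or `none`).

v

i → no match
ii → no match
iii → no match
iv → no match
v → match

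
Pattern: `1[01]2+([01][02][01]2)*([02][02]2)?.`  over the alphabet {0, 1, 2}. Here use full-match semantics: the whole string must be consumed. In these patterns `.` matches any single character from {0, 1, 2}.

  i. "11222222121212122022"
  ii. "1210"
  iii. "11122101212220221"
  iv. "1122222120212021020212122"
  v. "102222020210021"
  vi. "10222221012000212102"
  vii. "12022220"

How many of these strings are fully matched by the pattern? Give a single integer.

i → match
ii. "1210" → no match
iii → no match
iv → no match
v → match
vi → no match
vii. "12022220" → no match
Total matched: 2

2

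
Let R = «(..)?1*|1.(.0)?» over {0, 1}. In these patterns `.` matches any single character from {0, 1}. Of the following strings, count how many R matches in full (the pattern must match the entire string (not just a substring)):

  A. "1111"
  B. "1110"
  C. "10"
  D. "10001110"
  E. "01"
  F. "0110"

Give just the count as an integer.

A. "1111" → match
B. "1110" → match
C. "10" → match
D. "10001110" → no match
E. "01" → match
F. "0110" → no match
Total matched: 4

4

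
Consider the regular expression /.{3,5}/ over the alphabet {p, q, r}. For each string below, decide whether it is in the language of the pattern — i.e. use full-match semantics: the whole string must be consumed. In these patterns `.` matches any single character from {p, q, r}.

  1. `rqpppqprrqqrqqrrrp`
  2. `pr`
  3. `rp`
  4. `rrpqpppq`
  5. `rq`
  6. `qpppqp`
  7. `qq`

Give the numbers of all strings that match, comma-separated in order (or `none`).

none

1 → no match
2 → no match
3 → no match
4 → no match
5 → no match
6 → no match
7 → no match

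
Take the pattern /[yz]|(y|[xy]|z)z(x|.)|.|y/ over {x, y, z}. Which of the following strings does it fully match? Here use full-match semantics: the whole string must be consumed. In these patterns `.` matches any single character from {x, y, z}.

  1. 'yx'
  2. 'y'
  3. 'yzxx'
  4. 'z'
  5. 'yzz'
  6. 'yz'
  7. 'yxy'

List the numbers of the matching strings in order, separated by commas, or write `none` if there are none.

1 → no match
2 → match
3 → no match
4 → match
5 → match
6 → no match
7 → no match

2, 4, 5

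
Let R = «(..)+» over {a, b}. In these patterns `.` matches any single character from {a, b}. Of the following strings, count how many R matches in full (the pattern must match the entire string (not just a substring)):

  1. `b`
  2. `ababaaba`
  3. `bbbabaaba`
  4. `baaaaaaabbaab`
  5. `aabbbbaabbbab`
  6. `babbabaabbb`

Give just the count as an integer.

1 → no match
2 → match
3 → no match
4 → no match
5 → no match
6 → no match
Total matched: 1

1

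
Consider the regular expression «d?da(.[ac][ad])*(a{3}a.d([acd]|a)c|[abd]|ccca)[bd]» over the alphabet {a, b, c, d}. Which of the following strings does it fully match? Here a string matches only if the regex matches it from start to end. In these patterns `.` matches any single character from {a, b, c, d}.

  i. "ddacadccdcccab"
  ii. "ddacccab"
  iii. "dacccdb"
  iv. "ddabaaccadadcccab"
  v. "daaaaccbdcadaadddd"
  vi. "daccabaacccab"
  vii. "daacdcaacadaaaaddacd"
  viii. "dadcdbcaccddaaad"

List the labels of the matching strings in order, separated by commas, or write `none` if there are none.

i, ii, iv, vi, vii, viii

i → match
ii → match
iii → no match
iv → match
v → no match
vi → match
vii → match
viii → match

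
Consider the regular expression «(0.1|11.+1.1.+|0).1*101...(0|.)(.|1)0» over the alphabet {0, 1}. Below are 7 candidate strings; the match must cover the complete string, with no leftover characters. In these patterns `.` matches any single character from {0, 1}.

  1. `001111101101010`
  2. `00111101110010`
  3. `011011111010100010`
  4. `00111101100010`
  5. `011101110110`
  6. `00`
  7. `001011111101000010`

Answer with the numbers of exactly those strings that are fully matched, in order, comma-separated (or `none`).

1 → match
2 → match
3 → no match
4 → match
5 → match
6 → no match
7 → match

1, 2, 4, 5, 7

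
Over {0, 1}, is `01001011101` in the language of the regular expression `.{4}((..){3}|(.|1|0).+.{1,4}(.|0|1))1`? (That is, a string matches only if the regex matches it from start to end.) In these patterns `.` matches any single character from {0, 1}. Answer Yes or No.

Yes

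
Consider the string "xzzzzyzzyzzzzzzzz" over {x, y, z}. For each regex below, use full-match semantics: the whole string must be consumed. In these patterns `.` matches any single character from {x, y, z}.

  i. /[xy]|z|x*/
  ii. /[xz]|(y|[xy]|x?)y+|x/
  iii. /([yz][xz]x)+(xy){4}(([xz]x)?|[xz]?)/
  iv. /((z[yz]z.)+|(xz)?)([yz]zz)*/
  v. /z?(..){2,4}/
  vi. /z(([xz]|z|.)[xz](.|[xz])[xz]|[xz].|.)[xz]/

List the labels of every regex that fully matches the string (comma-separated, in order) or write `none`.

iv

i → no match
ii → no match
iii → no match
iv → match
v → no match
vi → no match — must start with "z"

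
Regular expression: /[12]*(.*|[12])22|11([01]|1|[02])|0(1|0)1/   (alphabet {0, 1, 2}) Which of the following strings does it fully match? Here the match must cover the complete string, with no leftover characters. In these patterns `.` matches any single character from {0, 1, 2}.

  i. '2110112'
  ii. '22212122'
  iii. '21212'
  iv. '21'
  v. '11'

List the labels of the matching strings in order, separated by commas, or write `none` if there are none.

ii

i → no match
ii → match
iii → no match
iv → no match
v → no match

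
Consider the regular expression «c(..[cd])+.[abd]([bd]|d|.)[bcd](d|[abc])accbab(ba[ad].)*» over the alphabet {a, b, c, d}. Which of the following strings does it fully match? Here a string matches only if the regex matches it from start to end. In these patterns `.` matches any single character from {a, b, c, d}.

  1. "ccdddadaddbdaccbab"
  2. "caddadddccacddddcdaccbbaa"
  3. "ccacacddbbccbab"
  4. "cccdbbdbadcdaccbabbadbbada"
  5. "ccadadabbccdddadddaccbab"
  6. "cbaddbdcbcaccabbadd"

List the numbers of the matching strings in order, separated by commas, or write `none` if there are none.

1, 4

1 → match
2 → no match
3 → no match
4 → match
5 → no match
6 → no match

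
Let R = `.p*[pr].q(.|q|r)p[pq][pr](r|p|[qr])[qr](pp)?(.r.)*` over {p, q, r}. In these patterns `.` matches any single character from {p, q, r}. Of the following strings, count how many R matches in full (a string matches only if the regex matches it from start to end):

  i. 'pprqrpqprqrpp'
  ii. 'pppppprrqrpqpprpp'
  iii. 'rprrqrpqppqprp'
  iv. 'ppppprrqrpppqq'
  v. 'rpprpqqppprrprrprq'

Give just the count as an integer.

i → no match
ii → match
iii → match
iv → match
v → match
Total matched: 4

4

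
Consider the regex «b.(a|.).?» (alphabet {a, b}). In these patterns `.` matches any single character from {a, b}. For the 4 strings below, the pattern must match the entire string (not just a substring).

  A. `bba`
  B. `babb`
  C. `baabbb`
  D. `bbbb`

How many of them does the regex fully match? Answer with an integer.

3

A → match
B → match
C → no match
D → match
Total matched: 3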